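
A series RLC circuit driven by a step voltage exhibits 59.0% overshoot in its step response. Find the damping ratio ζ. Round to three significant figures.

Inverting the overshoot relation: ζ = |ln 0.590|/√(π² + ln²0.590) = 0.166.

ζ ≈ 0.166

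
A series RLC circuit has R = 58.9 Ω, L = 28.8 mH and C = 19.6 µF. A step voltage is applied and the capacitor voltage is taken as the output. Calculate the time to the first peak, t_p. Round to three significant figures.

t_p ≈ 0.00369 s

For a series RLC circuit (capacitor voltage as output), ω_n = 1/√(LC) = 1/√(28.8 mH · 19.6 µF) = 1330 rad/s.
ζ = (R/2)·√(C/L) = (58.9/2)·√(19.6 µF/28.8 mH) = 0.768.
ω_d = ω_n√(1−ζ²) = 852 rad/s. t_p = π/ω_d = 0.00369 s.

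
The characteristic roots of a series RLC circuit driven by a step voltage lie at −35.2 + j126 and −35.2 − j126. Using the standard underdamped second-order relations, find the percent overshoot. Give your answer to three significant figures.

%OS ≈ 41.6%

With σ = 35.2, ω_d = 126: ω_n = √(σ²+ω_d²) = 131 rad/s, ζ = σ/ω_n = 0.269.
Overshoot: exp(−π·0.269/√(1−0.269²)) = 0.416, i.e. 41.6%.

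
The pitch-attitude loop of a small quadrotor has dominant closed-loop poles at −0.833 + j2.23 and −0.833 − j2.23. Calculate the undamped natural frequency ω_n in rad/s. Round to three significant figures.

ω_n ≈ 2.38 rad/s

|pole| = ω_n = √(0.833² + 2.23²) = 2.38 rad/s; ζ = cos θ = σ/ω_n = 0.350.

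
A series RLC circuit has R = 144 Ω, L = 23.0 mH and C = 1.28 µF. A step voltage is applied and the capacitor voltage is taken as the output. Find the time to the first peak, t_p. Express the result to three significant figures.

For a series RLC circuit (capacitor voltage as output), ω_n = 1/√(LC) = 1/√(23.0 mH · 1.28 µF) = 5830 rad/s.
ζ = (R/2)·√(C/L) = (144/2)·√(1.28 µF/23.0 mH) = 0.537.
The damped frequency ω_d = ω_n√(1−ζ²) = 4920 rad/s. t_p = π/ω_d = 0.000639 s.

t_p ≈ 0.000639 s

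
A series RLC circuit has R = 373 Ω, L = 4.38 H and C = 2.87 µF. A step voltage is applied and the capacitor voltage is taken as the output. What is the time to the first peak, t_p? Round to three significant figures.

For a series RLC circuit (capacitor voltage as output), ω_n = 1/√(LC) = 1/√(4.38 H · 2.87 µF) = 282 rad/s.
ζ = (R/2)·√(C/L) = (373/2)·√(2.87 µF/4.38 H) = 0.151.
The damped frequency ω_d = ω_n√(1−ζ²) = 279 rad/s. t_p = π/ω_d = 0.0113 s.

t_p ≈ 0.0113 s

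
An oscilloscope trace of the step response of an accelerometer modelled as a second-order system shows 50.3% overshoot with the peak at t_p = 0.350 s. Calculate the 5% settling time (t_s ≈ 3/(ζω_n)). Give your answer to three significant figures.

ζ from %OS: ζ = |ln 0.503|/√(π²+ln²0.503) = 0.214.
t_p = π/ω_d ⇒ ω_d = 8.98 rad/s; then ω_n = ω_d/√(1−ζ²) = 9.19 rad/s.
t_s ≈ 3/(ζω_n) = 3/(0.214·9.19) = 1.53 s.

t_s ≈ 1.53 s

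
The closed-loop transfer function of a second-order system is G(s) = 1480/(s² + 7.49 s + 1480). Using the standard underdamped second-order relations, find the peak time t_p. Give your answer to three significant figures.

t_p ≈ 0.0821 s

Matching coefficients with s² + 2ζω_n s + ω_n² gives ω_n² = 1480 ⇒ ω_n = 38.5 rad/s, and ζ = 7.49/(2ω_n) = 0.0973.
The damped frequency ω_d = ω_n√(1−ζ²) = 38.3 rad/s. Then t_p = π/ω_d = 0.0821 s.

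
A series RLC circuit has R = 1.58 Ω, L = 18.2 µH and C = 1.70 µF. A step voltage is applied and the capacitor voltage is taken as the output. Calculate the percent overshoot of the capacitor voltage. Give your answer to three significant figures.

For a series RLC circuit (capacitor voltage as output), ω_n = 1/√(LC) = 1/√(18.2 µH · 1.70 µF) = 180000 rad/s.
ζ = (R/2)·√(C/L) = (1.58/2)·√(1.70 µF/18.2 µH) = 0.241.
Overshoot: exp(−π·0.241/√(1−0.241²)) = 0.458, i.e. 45.8%.

%OS ≈ 45.8%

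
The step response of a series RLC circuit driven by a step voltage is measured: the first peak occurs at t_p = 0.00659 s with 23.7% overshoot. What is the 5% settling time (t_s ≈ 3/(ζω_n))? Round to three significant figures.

ζ from %OS: ζ = |ln 0.237|/√(π²+ln²0.237) = 0.417.
t_p = π/ω_d ⇒ ω_d = 477 rad/s; then ω_n = ω_d/√(1−ζ²) = 524 rad/s.
t_s ≈ 3/(ζω_n) = 3/(0.417·524) = 0.0137 s.

t_s ≈ 0.0137 s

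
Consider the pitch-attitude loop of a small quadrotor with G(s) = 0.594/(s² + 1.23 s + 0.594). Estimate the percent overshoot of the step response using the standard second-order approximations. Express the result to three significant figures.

%OS ≈ 1.56%

Comparing the denominator to s² + 2ζω_n s + ω_n²: ω_n = √0.594 = 0.771 rad/s, and 2ζω_n = 1.23 so ζ = 1.23/(2·0.771) = 0.798.
%OS = 100·exp(−πζ/√(1−ζ²)) = 1.56%.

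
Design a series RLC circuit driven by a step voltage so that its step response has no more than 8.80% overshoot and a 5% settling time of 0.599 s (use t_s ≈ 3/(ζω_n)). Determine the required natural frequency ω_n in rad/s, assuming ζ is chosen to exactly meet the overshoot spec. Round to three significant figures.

From %OS = 100·exp(−πζ/√(1−ζ²)), invert to get ζ = −ln(OS)/√(π² + ln²(OS)) with OS = 0.0880.
−ln 0.0880 = 2.430, so ζ = 2.430/√(π² + 5.907) = 0.612.
Then ω_n = 3/(ζ t_s) = 3/(0.612 × 0.599) = 8.19 rad/s.

ω_n ≈ 8.19 rad/s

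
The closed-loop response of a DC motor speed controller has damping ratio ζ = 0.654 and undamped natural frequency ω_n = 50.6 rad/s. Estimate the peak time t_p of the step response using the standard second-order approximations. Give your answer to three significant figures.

The damped frequency is ω_d = ω_n√(1−ζ²) = 50.6·√(1−0.428) = 38.3 rad/s.
Peak time t_p = π/ω_d = π/38.3 = 0.0821 s.

t_p ≈ 0.0821 s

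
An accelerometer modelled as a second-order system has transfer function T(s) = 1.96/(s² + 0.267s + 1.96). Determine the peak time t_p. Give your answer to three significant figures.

t_p ≈ 2.25 s

Comparing the denominator to s² + 2ζω_n s + ω_n²: ω_n = √1.96 = 1.40 rad/s, and 2ζω_n = 0.267 so ζ = 0.267/(2·1.40) = 0.0954.
The damped frequency ω_d = ω_n√(1−ζ²) = 1.39 rad/s. Then t_p = π/ω_d = 2.25 s.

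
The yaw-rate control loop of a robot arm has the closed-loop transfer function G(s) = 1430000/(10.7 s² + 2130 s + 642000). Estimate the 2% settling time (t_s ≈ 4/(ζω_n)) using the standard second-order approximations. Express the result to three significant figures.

t_s ≈ 0.0402 s

Dividing through by 10.7: denominator becomes s² + 199.1 s + 60000.
So ω_n = √60000 = 245 rad/s and ζ = 199.1/(2·245) = 0.406.
t_s ≈ 4/(ζω_n) = 0.0402 s.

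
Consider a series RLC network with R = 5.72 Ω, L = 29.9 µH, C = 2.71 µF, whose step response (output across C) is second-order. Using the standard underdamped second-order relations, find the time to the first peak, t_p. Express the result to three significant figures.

t_p ≈ 0.0000556 s

For a series RLC circuit (capacitor voltage as output), ω_n = 1/√(LC) = 1/√(29.9 µH · 2.71 µF) = 111000 rad/s.
ζ = (R/2)·√(C/L) = (5.72/2)·√(2.71 µF/29.9 µH) = 0.861.
The damped frequency ω_d = ω_n√(1−ζ²) = 56500 rad/s. t_p = π/ω_d = 0.0000556 s.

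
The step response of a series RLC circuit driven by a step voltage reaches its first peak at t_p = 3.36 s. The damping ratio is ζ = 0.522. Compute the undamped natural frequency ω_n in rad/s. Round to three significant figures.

Peak time t_p = π/ω_d, so ω_d = π/t_p = π/3.36 = 0.935 rad/s.
ω_n = ω_d/√(1−ζ²) = 0.935/√0.728 = 1.10 rad/s.

ω_n ≈ 1.10 rad/s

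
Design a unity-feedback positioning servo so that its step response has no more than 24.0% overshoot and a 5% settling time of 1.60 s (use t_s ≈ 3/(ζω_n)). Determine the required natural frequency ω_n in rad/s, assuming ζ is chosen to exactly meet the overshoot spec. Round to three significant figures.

ω_n ≈ 4.53 rad/s

From %OS = 100·exp(−πζ/√(1−ζ²)), invert to get ζ = −ln(OS)/√(π² + ln²(OS)) with OS = 0.240.
−ln 0.240 = 1.427, so ζ = 1.427/√(π² + 2.037) = 0.414.
Then ω_n = 3/(ζ t_s) = 3/(0.414 × 1.60) = 4.53 rad/s.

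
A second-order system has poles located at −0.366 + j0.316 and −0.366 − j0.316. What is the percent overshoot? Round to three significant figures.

|pole| = ω_n = √(0.366² + 0.316²) = 0.484 rad/s; ζ = cos θ = σ/ω_n = 0.757.
%OS = 100·exp(−πζ/√(1−ζ²)) = 2.63%.

%OS ≈ 2.63%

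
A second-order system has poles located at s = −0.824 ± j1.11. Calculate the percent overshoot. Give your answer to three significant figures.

The poles are at −σ ± jω_d with σ = 0.824 and ω_d = 1.11, so ω_n = √(σ²+ω_d²) = 1.38 rad/s and ζ = σ/ω_n = 0.596.
Overshoot: exp(−π·0.596/√(1−0.596²)) = 0.0971, i.e. 9.71%.

%OS ≈ 9.71%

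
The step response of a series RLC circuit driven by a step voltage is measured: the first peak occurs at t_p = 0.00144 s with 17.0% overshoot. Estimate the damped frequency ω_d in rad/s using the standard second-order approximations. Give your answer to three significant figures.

t_p = π/ω_d, so ω_d = π/0.00144 = 2180 rad/s.

ω_d ≈ 2180 rad/s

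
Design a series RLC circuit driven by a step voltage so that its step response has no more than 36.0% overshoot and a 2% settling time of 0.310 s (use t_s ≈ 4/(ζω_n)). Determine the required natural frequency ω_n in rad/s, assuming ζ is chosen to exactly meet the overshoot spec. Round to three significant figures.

ζ = −ln(OS)/√(π² + (ln OS)²). With OS = 0.360, ln OS = −1.022 and ζ = 1.022/3.304 = 0.309.
Then ω_n = 4/(ζ t_s) = 4/(0.309 × 0.310) = 41.7 rad/s.

ω_n ≈ 41.7 rad/s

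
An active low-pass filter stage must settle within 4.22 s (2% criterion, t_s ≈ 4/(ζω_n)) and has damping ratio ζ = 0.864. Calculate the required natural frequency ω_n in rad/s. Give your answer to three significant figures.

Rearranging t_s ≈ 4/(ζω_n) gives ω_n = 4/(ζ·t_s) = 4/(0.864 × 4.22) = 1.10 rad/s.

ω_n ≈ 1.10 rad/s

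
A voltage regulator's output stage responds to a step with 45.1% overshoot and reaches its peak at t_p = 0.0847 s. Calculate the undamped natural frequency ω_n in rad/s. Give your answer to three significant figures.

ω_n ≈ 38.3 rad/s

From the overshoot, ζ = −ln(OS)/√(π²+ln²(OS)) = 0.246.
t_p = π/ω_d ⇒ ω_d = 37.1 rad/s; then ω_n = ω_d/√(1−ζ²) = 38.3 rad/s.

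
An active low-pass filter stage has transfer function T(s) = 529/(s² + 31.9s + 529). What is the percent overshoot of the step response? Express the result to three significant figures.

%OS ≈ 4.86%

Comparing the denominator to s² + 2ζω_n s + ω_n²: ω_n = √529 = 23.0 rad/s, and 2ζω_n = 31.9 so ζ = 31.9/(2·23.0) = 0.693.
%OS = 100 e^{−πζ/√(1−ζ²)} with ζ = 0.693 gives 4.86%.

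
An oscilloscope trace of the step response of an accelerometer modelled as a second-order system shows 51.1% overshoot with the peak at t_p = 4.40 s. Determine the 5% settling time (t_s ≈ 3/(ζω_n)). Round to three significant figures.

t_s ≈ 19.7 s

ζ from %OS: ζ = |ln 0.511|/√(π²+ln²0.511) = 0.209.
From t_p = π/ω_d, ω_d = π/4.40 = 0.714 rad/s, so ω_n = ω_d/√(1−ζ²) = 0.730 rad/s.
t_s ≈ 3/(ζω_n) = 3/(0.209·0.730) = 19.7 s.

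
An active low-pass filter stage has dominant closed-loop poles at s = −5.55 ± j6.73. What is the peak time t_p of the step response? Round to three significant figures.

t_p = π/ω_d with ω_d = 6.73 (the imaginary part), so t_p = 0.467 s.

t_p ≈ 0.467 s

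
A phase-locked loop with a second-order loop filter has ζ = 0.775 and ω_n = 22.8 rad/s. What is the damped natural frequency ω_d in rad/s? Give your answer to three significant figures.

ω_d ≈ 14.4 rad/s

ω_d = ω_n√(1−ζ²) = 22.8·√0.399 = 14.4 rad/s.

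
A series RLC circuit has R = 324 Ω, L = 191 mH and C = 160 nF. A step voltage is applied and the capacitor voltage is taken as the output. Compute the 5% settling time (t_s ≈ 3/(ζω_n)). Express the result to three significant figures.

For a series RLC circuit (capacitor voltage as output), ω_n = 1/√(LC) = 1/√(191 mH · 160 nF) = 5720 rad/s.
ζ = (R/2)·√(C/L) = (324/2)·√(160 nF/191 mH) = 0.148.
t_s ≈ 3/(ζω_n) = 0.00354 s.

t_s ≈ 0.00354 s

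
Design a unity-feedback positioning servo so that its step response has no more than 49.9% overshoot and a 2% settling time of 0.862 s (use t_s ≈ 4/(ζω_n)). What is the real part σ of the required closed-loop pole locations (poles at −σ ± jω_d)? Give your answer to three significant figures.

σ ≈ 4.64

The settling-time spec alone fixes σ = ζω_n = 4/t_s = 4/0.862 = 4.64.
(Overshoot then fixes ζ = 0.216 and hence ω_d = σ·√(1−ζ²)/ζ = 21.0 rad/s.)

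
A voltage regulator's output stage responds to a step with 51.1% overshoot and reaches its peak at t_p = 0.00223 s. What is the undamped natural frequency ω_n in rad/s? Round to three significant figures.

From the overshoot, ζ = −ln(OS)/√(π²+ln²(OS)) = 0.209.
t_p = π/ω_d ⇒ ω_d = 1410 rad/s; then ω_n = ω_d/√(1−ζ²) = 1440 rad/s.

ω_n ≈ 1440 rad/s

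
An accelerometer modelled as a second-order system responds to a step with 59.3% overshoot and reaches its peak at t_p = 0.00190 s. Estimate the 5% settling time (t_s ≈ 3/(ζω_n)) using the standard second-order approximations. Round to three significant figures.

ζ from %OS: ζ = |ln 0.593|/√(π²+ln²0.593) = 0.164.
t_p = π/ω_d ⇒ ω_d = 1650 rad/s; then ω_n = ω_d/√(1−ζ²) = 1680 rad/s.
t_s ≈ 3/(ζω_n) = 3/(0.164·1680) = 0.0109 s.

t_s ≈ 0.0109 s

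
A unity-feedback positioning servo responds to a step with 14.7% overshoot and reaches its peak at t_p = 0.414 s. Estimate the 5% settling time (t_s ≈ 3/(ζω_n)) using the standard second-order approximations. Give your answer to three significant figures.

t_s ≈ 0.648 s

From the overshoot, ζ = −ln(OS)/√(π²+ln²(OS)) = 0.521.
t_p = π/ω_d ⇒ ω_d = 7.59 rad/s; then ω_n = ω_d/√(1−ζ²) = 8.89 rad/s.
t_s ≈ 3/(ζω_n) = 3/(0.521·8.89) = 0.648 s.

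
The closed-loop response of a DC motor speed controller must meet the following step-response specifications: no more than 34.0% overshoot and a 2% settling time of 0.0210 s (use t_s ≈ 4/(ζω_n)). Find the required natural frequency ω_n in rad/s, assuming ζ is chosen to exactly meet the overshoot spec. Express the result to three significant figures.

ω_n ≈ 586 rad/s

ζ = −ln(OS)/√(π² + (ln OS)²). With OS = 0.340, ln OS = −1.079 and ζ = 1.079/3.322 = 0.325.
Then ω_n = 4/(ζ t_s) = 4/(0.325 × 0.0210) = 586 rad/s.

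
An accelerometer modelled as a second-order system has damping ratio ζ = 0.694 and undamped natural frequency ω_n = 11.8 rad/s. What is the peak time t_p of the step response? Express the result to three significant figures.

t_p ≈ 0.370 s

The damped frequency is ω_d = ω_n√(1−ζ²) = 11.8·√(1−0.482) = 8.50 rad/s.
Peak time t_p = π/ω_d = π/8.50 = 0.370 s.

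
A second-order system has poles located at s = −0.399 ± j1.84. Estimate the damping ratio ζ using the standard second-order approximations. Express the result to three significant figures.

The poles are at −σ ± jω_d with σ = 0.399 and ω_d = 1.84, so ω_n = √(σ²+ω_d²) = 1.88 rad/s and ζ = σ/ω_n = 0.212.

ζ ≈ 0.212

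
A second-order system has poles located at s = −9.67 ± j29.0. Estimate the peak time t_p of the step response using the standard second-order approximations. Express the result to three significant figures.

t_p = π/ω_d with ω_d = 29.0 (the imaginary part), so t_p = 0.108 s.

t_p ≈ 0.108 s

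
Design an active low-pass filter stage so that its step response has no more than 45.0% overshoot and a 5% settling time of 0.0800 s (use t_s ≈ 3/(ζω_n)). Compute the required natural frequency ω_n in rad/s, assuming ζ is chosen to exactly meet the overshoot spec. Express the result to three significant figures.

ζ = −ln(OS)/√(π² + (ln OS)²). With OS = 0.450, ln OS = −0.7985 and ζ = 0.7985/3.241 = 0.246.
From t_s ≈ 3/(ζω_n): ω_n = 3/(ζ·t_s) = 3/(0.246·0.0800) = 152 rad/s.

ω_n ≈ 152 rad/s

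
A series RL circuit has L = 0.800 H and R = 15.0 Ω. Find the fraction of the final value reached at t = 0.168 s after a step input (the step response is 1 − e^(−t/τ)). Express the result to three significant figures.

y/y_∞ ≈ 0.957

τ = L/R = 0.800/15.0 = 0.0533 s.
y(t)/y_∞ = 1 − e^(−t/τ) = 1 − e^(−0.168/0.0533) = 1 − e^(−3.15) = 0.957.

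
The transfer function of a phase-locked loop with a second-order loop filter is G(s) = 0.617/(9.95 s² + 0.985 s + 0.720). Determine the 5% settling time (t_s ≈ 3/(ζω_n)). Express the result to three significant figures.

t_s ≈ 60.6 s

Dividing through by 9.95: denominator becomes s² + 0.09899 s + 0.07236.
So ω_n = √0.07236 = 0.269 rad/s and ζ = 0.09899/(2·0.269) = 0.184.
t_s ≈ 3/(ζω_n) = 60.6 s.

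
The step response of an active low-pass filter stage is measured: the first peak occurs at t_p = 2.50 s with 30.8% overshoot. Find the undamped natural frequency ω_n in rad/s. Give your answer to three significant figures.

ζ from %OS: ζ = |ln 0.308|/√(π²+ln²0.308) = 0.351.
From t_p = π/ω_d, ω_d = π/2.50 = 1.26 rad/s, so ω_n = ω_d/√(1−ζ²) = 1.34 rad/s.

ω_n ≈ 1.34 rad/s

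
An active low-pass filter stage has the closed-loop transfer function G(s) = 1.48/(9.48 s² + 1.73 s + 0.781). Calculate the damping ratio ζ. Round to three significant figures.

ζ ≈ 0.318

Dividing through by 9.48: denominator becomes s² + 0.1825 s + 0.08238.
So ω_n = √0.08238 = 0.287 rad/s and ζ = 0.1825/(2·0.287) = 0.318.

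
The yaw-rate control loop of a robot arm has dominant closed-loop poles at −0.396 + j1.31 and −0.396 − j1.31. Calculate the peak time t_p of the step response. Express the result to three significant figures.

t_p ≈ 2.40 s

t_p = π/ω_d with ω_d = 1.31 (the imaginary part), so t_p = 2.40 s.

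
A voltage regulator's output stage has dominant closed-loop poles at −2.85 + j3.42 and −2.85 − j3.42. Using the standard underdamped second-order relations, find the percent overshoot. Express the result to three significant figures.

%OS ≈ 7.29%

The poles are at −σ ± jω_d with σ = 2.85 and ω_d = 3.42, so ω_n = √(σ²+ω_d²) = 4.45 rad/s and ζ = σ/ω_n = 0.640.
Overshoot: exp(−π·0.640/√(1−0.640²)) = 0.0729, i.e. 7.29%.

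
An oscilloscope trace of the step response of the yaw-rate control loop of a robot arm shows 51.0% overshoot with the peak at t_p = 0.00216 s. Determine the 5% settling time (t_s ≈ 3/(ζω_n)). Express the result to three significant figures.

t_s ≈ 0.00962 s

ζ from %OS: ζ = |ln 0.510|/√(π²+ln²0.510) = 0.210.
t_p = π/ω_d ⇒ ω_d = 1450 rad/s; then ω_n = ω_d/√(1−ζ²) = 1490 rad/s.
t_s ≈ 3/(ζω_n) = 3/(0.210·1490) = 0.00962 s.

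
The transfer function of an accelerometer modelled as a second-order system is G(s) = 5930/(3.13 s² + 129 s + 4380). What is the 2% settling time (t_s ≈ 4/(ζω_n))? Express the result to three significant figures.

Dividing through by 3.13: denominator becomes s² + 41.21 s + 1399.
So ω_n = √1399 = 37.4 rad/s and ζ = 41.21/(2·37.4) = 0.551.
t_s ≈ 4/(ζω_n) = 0.194 s.

t_s ≈ 0.194 s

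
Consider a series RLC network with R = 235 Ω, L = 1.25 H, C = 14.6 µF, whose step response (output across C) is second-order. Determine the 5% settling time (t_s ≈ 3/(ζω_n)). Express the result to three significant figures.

For a series RLC circuit (capacitor voltage as output), ω_n = 1/√(LC) = 1/√(1.25 H · 14.6 µF) = 234 rad/s.
ζ = (R/2)·√(C/L) = (235/2)·√(14.6 µF/1.25 H) = 0.402.
t_s ≈ 3/(ζω_n) = 0.0319 s.

t_s ≈ 0.0319 s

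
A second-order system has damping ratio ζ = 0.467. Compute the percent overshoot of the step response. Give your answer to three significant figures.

%OS ≈ 19.0%

For an underdamped second-order system, %OS = 100·exp(−πζ/√(1−ζ²)).
πζ/√(1−ζ²) = π·0.467/√(1−0.218) = 1.659, so %OS = 100·e^(−1.659) = 19.0%.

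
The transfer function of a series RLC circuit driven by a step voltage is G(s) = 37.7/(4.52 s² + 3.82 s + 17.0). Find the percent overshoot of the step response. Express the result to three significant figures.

Dividing through by 4.52: denominator becomes s² + 0.8451 s + 3.761.
So ω_n = √3.761 = 1.94 rad/s and ζ = 0.8451/(2·1.94) = 0.218.
Overshoot: exp(−π·0.218/√(1−0.218²)) = 0.496, i.e. 49.6%.

%OS ≈ 49.6%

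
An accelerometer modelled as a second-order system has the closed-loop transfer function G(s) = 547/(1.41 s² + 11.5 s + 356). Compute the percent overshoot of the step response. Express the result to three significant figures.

%OS ≈ 43.4%

Dividing through by 1.41: denominator becomes s² + 8.156 s + 252.5.
So ω_n = √252.5 = 15.9 rad/s and ζ = 8.156/(2·15.9) = 0.257.
Overshoot: exp(−π·0.257/√(1−0.257²)) = 0.434, i.e. 43.4%.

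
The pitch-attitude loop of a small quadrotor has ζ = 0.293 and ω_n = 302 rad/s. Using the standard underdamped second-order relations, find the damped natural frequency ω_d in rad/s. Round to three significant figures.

ω_d ≈ 289 rad/s

ω_d = ω_n√(1−ζ²) = 302·√0.914 = 289 rad/s.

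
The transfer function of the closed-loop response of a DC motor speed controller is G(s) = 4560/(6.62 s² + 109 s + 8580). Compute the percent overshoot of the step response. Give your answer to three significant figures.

Dividing through by 6.62: denominator becomes s² + 16.47 s + 1296.
So ω_n = √1296 = 36.0 rad/s and ζ = 16.47/(2·36.0) = 0.229.
Overshoot: exp(−π·0.229/√(1−0.229²)) = 0.478, i.e. 47.8%.

%OS ≈ 47.8%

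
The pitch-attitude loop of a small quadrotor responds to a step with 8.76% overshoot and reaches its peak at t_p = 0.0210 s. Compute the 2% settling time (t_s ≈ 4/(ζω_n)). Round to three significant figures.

t_s ≈ 0.0345 s

From the overshoot, ζ = −ln(OS)/√(π²+ln²(OS)) = 0.613.
From t_p = π/ω_d, ω_d = π/0.0210 = 150 rad/s, so ω_n = ω_d/√(1−ζ²) = 189 rad/s.
t_s ≈ 4/(ζω_n) = 4/(0.613·189) = 0.0345 s.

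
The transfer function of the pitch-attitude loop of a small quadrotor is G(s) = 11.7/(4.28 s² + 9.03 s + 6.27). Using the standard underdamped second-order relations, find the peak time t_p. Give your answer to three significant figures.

t_p ≈ 5.29 s

Dividing through by 4.28: denominator becomes s² + 2.110 s + 1.465.
So ω_n = √1.465 = 1.21 rad/s and ζ = 2.110/(2·1.21) = 0.872.
ω_d = ω_n√(1−ζ²) = 0.593 rad/s. t_p = π/ω_d = 5.29 s.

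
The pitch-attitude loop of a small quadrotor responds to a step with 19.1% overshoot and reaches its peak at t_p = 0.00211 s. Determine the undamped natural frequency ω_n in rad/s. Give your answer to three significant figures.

From the overshoot, ζ = −ln(OS)/√(π²+ln²(OS)) = 0.466.
t_p = π/ω_d ⇒ ω_d = 1490 rad/s; then ω_n = ω_d/√(1−ζ²) = 1680 rad/s.

ω_n ≈ 1680 rad/s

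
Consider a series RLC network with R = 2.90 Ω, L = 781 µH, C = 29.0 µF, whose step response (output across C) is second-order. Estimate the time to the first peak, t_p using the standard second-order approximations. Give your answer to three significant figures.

For a series RLC circuit (capacitor voltage as output), ω_n = 1/√(LC) = 1/√(781 µH · 29.0 µF) = 6640 rad/s.
ζ = (R/2)·√(C/L) = (2.90/2)·√(29.0 µF/781 µH) = 0.279.
ω_d = ω_n√(1−ζ²) = 6380 rad/s. t_p = π/ω_d = 0.000492 s.

t_p ≈ 0.000492 s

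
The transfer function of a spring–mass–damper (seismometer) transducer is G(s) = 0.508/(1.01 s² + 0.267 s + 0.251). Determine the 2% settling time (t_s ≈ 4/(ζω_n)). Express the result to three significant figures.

Dividing through by 1.01: denominator becomes s² + 0.2644 s + 0.2485.
So ω_n = √0.2485 = 0.499 rad/s and ζ = 0.2644/(2·0.499) = 0.265.
t_s ≈ 4/(ζω_n) = 30.3 s.

t_s ≈ 30.3 s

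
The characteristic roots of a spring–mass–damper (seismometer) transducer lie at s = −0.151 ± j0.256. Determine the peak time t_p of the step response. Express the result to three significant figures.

t_p ≈ 12.3 s

t_p = π/ω_d with ω_d = 0.256 (the imaginary part), so t_p = 12.3 s.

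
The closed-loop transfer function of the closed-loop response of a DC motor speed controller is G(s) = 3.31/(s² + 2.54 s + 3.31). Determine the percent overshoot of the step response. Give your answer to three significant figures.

%OS ≈ 4.68%

Matching coefficients with s² + 2ζω_n s + ω_n² gives ω_n² = 3.31 ⇒ ω_n = 1.82 rad/s, and ζ = 2.54/(2ω_n) = 0.698.
%OS = 100 e^{−πζ/√(1−ζ²)} with ζ = 0.698 gives 4.68%.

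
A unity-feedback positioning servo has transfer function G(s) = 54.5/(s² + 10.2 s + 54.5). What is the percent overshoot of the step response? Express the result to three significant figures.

Comparing the denominator to s² + 2ζω_n s + ω_n²: ω_n = √54.5 = 7.38 rad/s, and 2ζω_n = 10.2 so ζ = 10.2/(2·7.38) = 0.691.
%OS = 100·exp(−πζ/√(1−ζ²)) = 4.97%.

%OS ≈ 4.97%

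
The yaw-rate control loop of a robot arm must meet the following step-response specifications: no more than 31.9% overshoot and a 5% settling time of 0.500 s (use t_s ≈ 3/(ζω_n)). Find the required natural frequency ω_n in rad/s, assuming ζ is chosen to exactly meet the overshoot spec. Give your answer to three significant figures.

ω_n ≈ 17.6 rad/s

From %OS = 100·exp(−πζ/√(1−ζ²)), invert to get ζ = −ln(OS)/√(π² + ln²(OS)) with OS = 0.319.
−ln 0.319 = 1.143, so ζ = 1.143/√(π² + 1.305) = 0.342.
From t_s ≈ 3/(ζω_n): ω_n = 3/(ζ·t_s) = 3/(0.342·0.500) = 17.6 rad/s.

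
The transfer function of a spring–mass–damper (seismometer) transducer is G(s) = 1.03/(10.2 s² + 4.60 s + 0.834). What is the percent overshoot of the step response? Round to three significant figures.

Dividing through by 10.2: denominator becomes s² + 0.4510 s + 0.08176.
So ω_n = √0.08176 = 0.286 rad/s and ζ = 0.4510/(2·0.286) = 0.789.
%OS = 100·exp(−πζ/√(1−ζ²)) = 1.78%.

%OS ≈ 1.78%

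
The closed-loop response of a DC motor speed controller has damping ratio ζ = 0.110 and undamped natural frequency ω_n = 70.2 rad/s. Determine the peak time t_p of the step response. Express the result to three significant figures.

t_p ≈ 0.0450 s

The damped frequency is ω_d = ω_n√(1−ζ²) = 70.2·√(1−0.0121) = 69.8 rad/s.
Peak time t_p = π/ω_d = π/69.8 = 0.0450 s.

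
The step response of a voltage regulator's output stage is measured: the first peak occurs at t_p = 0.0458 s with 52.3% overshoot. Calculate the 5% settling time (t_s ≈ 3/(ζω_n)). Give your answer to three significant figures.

From the overshoot, ζ = −ln(OS)/√(π²+ln²(OS)) = 0.202.
From t_p = π/ω_d, ω_d = π/0.0458 = 68.6 rad/s, so ω_n = ω_d/√(1−ζ²) = 70.0 rad/s.
t_s ≈ 3/(ζω_n) = 3/(0.202·70.0) = 0.212 s.

t_s ≈ 0.212 s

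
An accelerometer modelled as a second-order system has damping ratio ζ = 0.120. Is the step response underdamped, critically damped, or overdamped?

underdamped

Since ζ = 0.120 < 1, the system is underdamped.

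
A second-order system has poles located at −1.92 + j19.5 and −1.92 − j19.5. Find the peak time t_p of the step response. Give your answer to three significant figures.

t_p ≈ 0.161 s

t_p = π/ω_d with ω_d = 19.5 (the imaginary part), so t_p = 0.161 s.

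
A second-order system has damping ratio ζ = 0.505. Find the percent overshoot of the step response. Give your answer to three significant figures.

For an underdamped second-order system, %OS = 100·exp(−πζ/√(1−ζ²)).
πζ/√(1−ζ²) = π·0.505/√(1−0.255) = 1.838, so %OS = 100·e^(−1.838) = 15.9%.

%OS ≈ 15.9%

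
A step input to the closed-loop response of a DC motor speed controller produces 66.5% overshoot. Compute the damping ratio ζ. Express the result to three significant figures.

Inverting the overshoot relation: ζ = |ln 0.665|/√(π² + ln²0.665) = 0.129.

ζ ≈ 0.129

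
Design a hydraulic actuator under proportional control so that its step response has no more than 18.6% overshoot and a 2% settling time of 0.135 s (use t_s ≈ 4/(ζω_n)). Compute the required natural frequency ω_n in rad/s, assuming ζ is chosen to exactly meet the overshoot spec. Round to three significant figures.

ζ = −ln(OS)/√(π² + (ln OS)²). With OS = 0.186, ln OS = −1.682 and ζ = 1.682/3.564 = 0.472.
From t_s ≈ 4/(ζω_n): ω_n = 4/(ζ·t_s) = 4/(0.472·0.135) = 62.8 rad/s.

ω_n ≈ 62.8 rad/s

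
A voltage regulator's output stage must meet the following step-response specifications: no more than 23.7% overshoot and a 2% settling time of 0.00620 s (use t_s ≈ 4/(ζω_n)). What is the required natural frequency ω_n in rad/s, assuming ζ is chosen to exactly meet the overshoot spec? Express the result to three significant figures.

ω_n ≈ 1550 rad/s

ζ = −ln(OS)/√(π² + (ln OS)²). With OS = 0.237, ln OS = −1.440 and ζ = 1.440/3.456 = 0.417.
From t_s ≈ 4/(ζω_n): ω_n = 4/(ζ·t_s) = 4/(0.417·0.00620) = 1550 rad/s.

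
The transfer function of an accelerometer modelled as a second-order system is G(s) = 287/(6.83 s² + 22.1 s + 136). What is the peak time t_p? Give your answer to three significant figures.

t_p ≈ 0.755 s

Dividing through by 6.83: denominator becomes s² + 3.236 s + 19.91.
So ω_n = √19.91 = 4.46 rad/s and ζ = 3.236/(2·4.46) = 0.363.
ω_d = 4.46·√(1 − 0.363²) = 4.16 rad/s. t_p = π/ω_d = 0.755 s.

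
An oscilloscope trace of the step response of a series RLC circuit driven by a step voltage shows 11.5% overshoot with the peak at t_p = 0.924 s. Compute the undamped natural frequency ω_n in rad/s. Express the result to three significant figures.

ζ from %OS: ζ = |ln 0.115|/√(π²+ln²0.115) = 0.567.
t_p = π/ω_d ⇒ ω_d = 3.40 rad/s; then ω_n = ω_d/√(1−ζ²) = 4.13 rad/s.

ω_n ≈ 4.13 rad/s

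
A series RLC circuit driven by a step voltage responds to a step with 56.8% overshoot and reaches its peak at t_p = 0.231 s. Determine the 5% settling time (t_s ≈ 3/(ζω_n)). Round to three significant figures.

ζ from %OS: ζ = |ln 0.568|/√(π²+ln²0.568) = 0.177.
t_p = π/ω_d ⇒ ω_d = 13.6 rad/s; then ω_n = ω_d/√(1−ζ²) = 13.8 rad/s.
t_s ≈ 3/(ζω_n) = 3/(0.177·13.8) = 1.23 s.

t_s ≈ 1.23 s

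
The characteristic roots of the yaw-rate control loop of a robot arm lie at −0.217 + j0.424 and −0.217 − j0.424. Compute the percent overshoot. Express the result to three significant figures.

|pole| = ω_n = √(0.217² + 0.424²) = 0.476 rad/s; ζ = cos θ = σ/ω_n = 0.456.
%OS = 100·exp(−πζ/√(1−ζ²)) = 20.0%.

%OS ≈ 20.0%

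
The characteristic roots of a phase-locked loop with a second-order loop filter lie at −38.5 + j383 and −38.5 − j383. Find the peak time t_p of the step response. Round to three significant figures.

t_p ≈ 0.00820 s

t_p = π/ω_d with ω_d = 383 (the imaginary part), so t_p = 0.00820 s.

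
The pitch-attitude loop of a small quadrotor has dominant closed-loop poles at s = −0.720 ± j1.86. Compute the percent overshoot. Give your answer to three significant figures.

%OS ≈ 29.6%

With σ = 0.720, ω_d = 1.86: ω_n = √(σ²+ω_d²) = 1.99 rad/s, ζ = σ/ω_n = 0.361.
%OS = 100 e^{−πζ/√(1−ζ²)} with ζ = 0.361 gives 29.6%.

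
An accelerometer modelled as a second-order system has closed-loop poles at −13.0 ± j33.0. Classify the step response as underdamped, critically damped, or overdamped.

Since the poles form a complex-conjugate pair with nonzero imaginary part, the response is underdamped.

underdamped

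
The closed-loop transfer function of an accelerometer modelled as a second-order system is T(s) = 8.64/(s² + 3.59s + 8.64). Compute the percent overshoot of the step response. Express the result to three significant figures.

Matching coefficients with s² + 2ζω_n s + ω_n² gives ω_n² = 8.64 ⇒ ω_n = 2.94 rad/s, and ζ = 3.59/(2ω_n) = 0.611.
%OS = 100·exp(−πζ/√(1−ζ²)) = 8.87%.

%OS ≈ 8.87%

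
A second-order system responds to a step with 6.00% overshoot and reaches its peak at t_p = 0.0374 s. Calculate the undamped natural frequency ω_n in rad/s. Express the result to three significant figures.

ζ from %OS: ζ = |ln 0.0600|/√(π²+ln²0.0600) = 0.667.
t_p = π/ω_d ⇒ ω_d = 84.0 rad/s; then ω_n = ω_d/√(1−ζ²) = 113 rad/s.

ω_n ≈ 113 rad/s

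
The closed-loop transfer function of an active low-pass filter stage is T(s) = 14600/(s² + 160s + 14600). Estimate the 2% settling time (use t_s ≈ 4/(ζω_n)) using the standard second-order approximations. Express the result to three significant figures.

ω_n = √14600 = 121 rad/s; ζ = 160/(2·121) = 0.662.
t_s ≈ 4/(ζω_n) = 4/(0.662·121) = 0.0500 s.

t_s ≈ 0.0500 s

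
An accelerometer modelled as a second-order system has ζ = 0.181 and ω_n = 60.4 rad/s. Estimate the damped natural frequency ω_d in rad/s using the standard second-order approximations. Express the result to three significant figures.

ω_d ≈ 59.4 rad/s

ω_d = ω_n√(1−ζ²) = 60.4·√0.967 = 59.4 rad/s.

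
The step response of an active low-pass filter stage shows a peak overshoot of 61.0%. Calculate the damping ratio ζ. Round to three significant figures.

ζ ≈ 0.155

Inverting the overshoot relation: ζ = |ln 0.610|/√(π² + ln²0.610) = 0.155.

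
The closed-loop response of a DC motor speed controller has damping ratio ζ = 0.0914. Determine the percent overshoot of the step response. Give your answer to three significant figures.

%OS ≈ 75.0%

For an underdamped second-order system, %OS = 100·exp(−πζ/√(1−ζ²)).
πζ/√(1−ζ²) = π·0.0914/√(1−0.00835) = 0.2883, so %OS = 100·e^(−0.2883) = 75.0%.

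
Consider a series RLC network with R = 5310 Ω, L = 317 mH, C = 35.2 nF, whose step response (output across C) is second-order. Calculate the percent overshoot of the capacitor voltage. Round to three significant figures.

%OS ≈ 0.257%

For a series RLC circuit (capacitor voltage as output), ω_n = 1/√(LC) = 1/√(317 mH · 35.2 nF) = 9470 rad/s.
ζ = (R/2)·√(C/L) = (5310/2)·√(35.2 nF/317 mH) = 0.885.
%OS = 100·exp(−πζ/√(1−ζ²)) = 0.257%.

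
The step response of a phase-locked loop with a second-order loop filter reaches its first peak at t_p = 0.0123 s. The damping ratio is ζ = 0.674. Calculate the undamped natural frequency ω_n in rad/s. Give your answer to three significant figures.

ω_n ≈ 346 rad/s

Peak time t_p = π/ω_d, so ω_d = π/t_p = π/0.0123 = 255 rad/s.
ω_n = ω_d/√(1−ζ²) = 255/√0.546 = 346 rad/s.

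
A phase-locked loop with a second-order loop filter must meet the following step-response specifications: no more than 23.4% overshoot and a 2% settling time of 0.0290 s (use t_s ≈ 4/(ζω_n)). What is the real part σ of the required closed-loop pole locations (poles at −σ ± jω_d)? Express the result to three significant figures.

σ ≈ 138

The settling-time spec alone fixes σ = ζω_n = 4/t_s = 4/0.0290 = 138.
(Overshoot then fixes ζ = 0.420 and hence ω_d = σ·√(1−ζ²)/ζ = 298 rad/s.)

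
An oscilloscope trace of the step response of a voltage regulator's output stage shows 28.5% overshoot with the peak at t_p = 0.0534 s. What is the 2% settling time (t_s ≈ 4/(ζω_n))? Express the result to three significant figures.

The overshoot fixes ζ = −ln(OS)/√(π²+ln²(OS)) = 0.371.
t_p = π/ω_d ⇒ ω_d = 58.8 rad/s; then ω_n = ω_d/√(1−ζ²) = 63.4 rad/s.
t_s ≈ 4/(ζω_n) = 4/(0.371·63.4) = 0.170 s.

t_s ≈ 0.170 s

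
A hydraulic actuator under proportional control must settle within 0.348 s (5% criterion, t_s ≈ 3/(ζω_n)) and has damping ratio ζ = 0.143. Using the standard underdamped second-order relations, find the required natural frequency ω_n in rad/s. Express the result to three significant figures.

Rearranging t_s ≈ 3/(ζω_n) gives ω_n = 3/(ζ·t_s) = 3/(0.143 × 0.348) = 60.3 rad/s.

ω_n ≈ 60.3 rad/s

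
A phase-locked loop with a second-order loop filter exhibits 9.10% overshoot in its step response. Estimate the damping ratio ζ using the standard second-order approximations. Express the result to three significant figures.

Inverting the overshoot relation: ζ = |ln 0.0910|/√(π² + ln²0.0910) = 0.607.

ζ ≈ 0.607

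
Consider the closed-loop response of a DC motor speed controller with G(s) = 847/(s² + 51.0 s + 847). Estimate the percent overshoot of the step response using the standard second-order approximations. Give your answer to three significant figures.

%OS ≈ 0.331%

Comparing the denominator to s² + 2ζω_n s + ω_n²: ω_n = √847 = 29.1 rad/s, and 2ζω_n = 51.0 so ζ = 51.0/(2·29.1) = 0.876.
Overshoot: exp(−π·0.876/√(1−0.876²)) = 0.00331, i.e. 0.331%.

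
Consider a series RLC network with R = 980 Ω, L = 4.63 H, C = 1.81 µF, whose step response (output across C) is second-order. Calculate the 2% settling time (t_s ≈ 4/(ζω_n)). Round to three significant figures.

t_s ≈ 0.0378 s

For a series RLC circuit (capacitor voltage as output), ω_n = 1/√(LC) = 1/√(4.63 H · 1.81 µF) = 345 rad/s.
ζ = (R/2)·√(C/L) = (980/2)·√(1.81 µF/4.63 H) = 0.306.
t_s ≈ 4/(ζω_n) = 0.0378 s.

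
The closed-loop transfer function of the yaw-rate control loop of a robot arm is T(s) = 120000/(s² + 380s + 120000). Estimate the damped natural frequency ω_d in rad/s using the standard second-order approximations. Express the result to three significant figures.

ω_d ≈ 290 rad/s

ω_n = √120000 = 346 rad/s; ζ = 380/(2·346) = 0.548.
ω_d = 346·√(1 − 0.548²) = 290 rad/s.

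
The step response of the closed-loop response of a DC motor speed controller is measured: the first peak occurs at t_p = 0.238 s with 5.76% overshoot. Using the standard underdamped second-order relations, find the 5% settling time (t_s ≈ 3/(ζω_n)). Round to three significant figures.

From the overshoot, ζ = −ln(OS)/√(π²+ln²(OS)) = 0.672.
From t_p = π/ω_d, ω_d = π/0.238 = 13.2 rad/s, so ω_n = ω_d/√(1−ζ²) = 17.8 rad/s.
t_s ≈ 3/(ζω_n) = 3/(0.672·17.8) = 0.250 s.

t_s ≈ 0.250 s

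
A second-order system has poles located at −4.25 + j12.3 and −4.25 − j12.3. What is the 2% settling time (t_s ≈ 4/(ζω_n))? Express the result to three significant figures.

For poles at −σ ± jω_d, ζω_n = σ = 4.25, so t_s ≈ 4/σ = 0.941 s.

t_s ≈ 0.941 s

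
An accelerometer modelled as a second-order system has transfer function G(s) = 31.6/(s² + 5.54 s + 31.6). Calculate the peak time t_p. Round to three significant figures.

t_p ≈ 0.642 s

Matching coefficients with s² + 2ζω_n s + ω_n² gives ω_n² = 31.6 ⇒ ω_n = 5.62 rad/s, and ζ = 5.54/(2ω_n) = 0.493.
The damped frequency ω_d = ω_n√(1−ζ²) = 4.89 rad/s. Then t_p = π/ω_d = 0.642 s.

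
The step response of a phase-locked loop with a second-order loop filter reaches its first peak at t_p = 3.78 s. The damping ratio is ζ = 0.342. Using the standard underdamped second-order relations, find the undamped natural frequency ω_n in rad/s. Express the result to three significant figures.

ω_n ≈ 0.884 rad/s

Peak time t_p = π/ω_d, so ω_d = π/t_p = π/3.78 = 0.831 rad/s.
ω_n = ω_d/√(1−ζ²) = 0.831/√0.883 = 0.884 rad/s.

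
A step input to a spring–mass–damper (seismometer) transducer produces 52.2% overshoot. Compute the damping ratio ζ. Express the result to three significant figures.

From %OS = 100·exp(−πζ/√(1−ζ²)), invert to get ζ = −ln(OS)/√(π² + ln²(OS)) with OS = 0.522.
−ln 0.522 = 0.6501, so ζ = 0.6501/√(π² + 0.4226) = 0.203.

ζ ≈ 0.203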